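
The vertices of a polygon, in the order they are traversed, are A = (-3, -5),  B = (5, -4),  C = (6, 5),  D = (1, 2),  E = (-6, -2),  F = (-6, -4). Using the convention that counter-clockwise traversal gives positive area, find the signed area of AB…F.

66.5

Apply the shoelace formula: 2A = Σ (x_i·y_{i+1} − x_{i+1}·y_i), indices taken mod 6.
Σ = (37) + (49) + (7) + (10) + (12) + (18) = 133
Signed area = Σ/2 = 66.5 (positive ⇒ counter-clockwise traversal).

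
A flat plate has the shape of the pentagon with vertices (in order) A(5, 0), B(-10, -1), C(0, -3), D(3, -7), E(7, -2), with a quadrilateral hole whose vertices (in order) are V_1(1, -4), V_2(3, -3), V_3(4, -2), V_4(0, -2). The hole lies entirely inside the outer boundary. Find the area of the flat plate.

Outer boundary:
Apply the shoelace (surveyor's) formula: 2A = Σ (x_i·y_{i+1} − x_{i+1}·y_i), indices taken mod 5.
Σ = (-5) + (30) + (9) + (43) + (10) = 87
Area = |Σ|/2 = 43.5.
Hole:
Apply the surveyor's formula: 2A = Σ (x_i·y_{i+1} − x_{i+1}·y_i), indices taken mod 4.
Σ = (9) + (6) + (-8) + (2) = 9
Area = |Σ|/2 = 4.5.
Net area = 43.5 − 4.5 = 39.

39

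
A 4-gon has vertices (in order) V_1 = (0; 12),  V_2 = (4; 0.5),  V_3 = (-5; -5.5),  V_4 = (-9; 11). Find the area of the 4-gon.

Cross-terms: -48, -19.5, -104.5, -108  ⇒  Σ = -280
Area = |Σ|/2 = 140.

140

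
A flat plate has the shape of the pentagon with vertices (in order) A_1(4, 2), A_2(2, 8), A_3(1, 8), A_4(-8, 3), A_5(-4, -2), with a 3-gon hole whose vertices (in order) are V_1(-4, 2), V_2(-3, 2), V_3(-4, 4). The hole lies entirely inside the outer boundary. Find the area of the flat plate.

64.5

Outer boundary:
Apply the surveyor's formula: 2A = Σ (x_i·y_{i+1} − x_{i+1}·y_i), indices taken mod 5.
Σ = (28) + (8) + (67) + (28) + (0) = 131
Area = |Σ|/2 = 65.5.
Hole:
Apply Gauss's area formula: 2A = Σ (x_i·y_{i+1} − x_{i+1}·y_i), indices taken mod 3.
V_1→V_2: (-4)(2) − (-3)(2) = -2
V_2→V_3: (-3)(4) − (-4)(2) = -4
V_3→V_1: (-4)(2) − (-4)(4) = 8
Σ = 2
Area = |Σ|/2 = 1.
Net area = 65.5 − 1 = 64.5.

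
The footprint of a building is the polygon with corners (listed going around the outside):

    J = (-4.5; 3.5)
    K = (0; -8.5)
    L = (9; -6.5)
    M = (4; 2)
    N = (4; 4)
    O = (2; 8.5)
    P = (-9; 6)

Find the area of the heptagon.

Apply the surveyor's formula: 2A = Σ (x_i·y_{i+1} − x_{i+1}·y_i), indices taken mod 7.
J→K: (-4.5)(-8.5) − (0)(3.5) = 38.25
K→L: (0)(-6.5) − (9)(-8.5) = 76.5
L→M: (9)(2) − (4)(-6.5) = 44
M→N: (4)(4) − (4)(2) = 8
N→O: (4)(8.5) − (2)(4) = 26
O→P: (2)(6) − (-9)(8.5) = 88.5
P→J: (-9)(3.5) − (-4.5)(6) = -4.5
Σ = 276.75
Area = |Σ|/2 = 138.375.

138.375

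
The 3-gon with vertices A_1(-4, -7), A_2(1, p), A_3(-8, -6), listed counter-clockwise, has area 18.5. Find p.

1

The doubled signed area Σ (x_i y_{i+1} − x_{i+1} y_i) is linear in p.
With p=0 it equals 33; the coefficient of p is 4 (from the two edges through A_2).
So 4·p + 33 = 2·18.5 = 37 ⇒ p = 1.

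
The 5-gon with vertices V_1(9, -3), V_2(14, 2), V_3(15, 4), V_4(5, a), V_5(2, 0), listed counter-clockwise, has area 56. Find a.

4

Write out the shoelace sum; only the two edges meeting at V_4 involve a:
2·Area = [(15·a − 5·4) + (5·0 − 2·a)] + 80
       = 13·a + 60 = 112
⇒ a = 4.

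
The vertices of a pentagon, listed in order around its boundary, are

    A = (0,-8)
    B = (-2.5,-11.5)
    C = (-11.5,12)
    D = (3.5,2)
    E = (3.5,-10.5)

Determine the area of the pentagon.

159.5

Apply the shoelace formula: 2A = Σ (x_i·y_{i+1} − x_{i+1}·y_i), indices taken mod 5.
A→B: (0)(-11.5) − (-2.5)(-8) = -20
B→C: (-2.5)(12) − (-11.5)(-11.5) = -162.25
C→D: (-11.5)(2) − (3.5)(12) = -65
D→E: (3.5)(-10.5) − (3.5)(2) = -43.75
E→A: (3.5)(-8) − (0)(-10.5) = -28
Σ = -319
Area = |Σ|/2 = 159.5.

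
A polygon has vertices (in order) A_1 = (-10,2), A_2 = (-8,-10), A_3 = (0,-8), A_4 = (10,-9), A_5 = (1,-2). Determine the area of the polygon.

Apply the shoelace formula: 2A = Σ (x_i·y_{i+1} − x_{i+1}·y_i), indices taken mod 5.
Σ = (116) + (64) + (80) + (-11) + (-18) = 231
Area = |Σ|/2 = 115.5.

115.5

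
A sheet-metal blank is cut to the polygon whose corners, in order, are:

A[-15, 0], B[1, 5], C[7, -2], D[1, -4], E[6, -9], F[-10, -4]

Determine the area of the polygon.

148.5

Apply the shoelace formula: 2A = Σ (x_i·y_{i+1} − x_{i+1}·y_i), indices taken mod 6.
Σ = (-75) + (-37) + (-26) + (15) + (-114) + (-60) = -297
Area = |Σ|/2 = 148.5.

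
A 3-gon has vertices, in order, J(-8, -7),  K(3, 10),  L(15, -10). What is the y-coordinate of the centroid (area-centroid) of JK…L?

Apply the shoelace formula. First the cross-terms c_i = x_i·y_{i+1} − x_{i+1}·y_i:
  -59, -180, -185  ⇒  2A = -424, A = -212.
Then Σ (y_i + y_{i+1})·c_i = 2968, so ȳ = 2968 / (6·(-212)) = -7/3.

-7/3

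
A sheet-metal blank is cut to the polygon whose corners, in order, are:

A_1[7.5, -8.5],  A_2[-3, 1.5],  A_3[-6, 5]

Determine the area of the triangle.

3.375

Apply Gauss's area formula: 2A = Σ (x_i·y_{i+1} − x_{i+1}·y_i), indices taken mod 3.
Cross-terms: -14.25, -6, 13.5  ⇒  Σ = -6.75
Area = |Σ|/2 = 3.375.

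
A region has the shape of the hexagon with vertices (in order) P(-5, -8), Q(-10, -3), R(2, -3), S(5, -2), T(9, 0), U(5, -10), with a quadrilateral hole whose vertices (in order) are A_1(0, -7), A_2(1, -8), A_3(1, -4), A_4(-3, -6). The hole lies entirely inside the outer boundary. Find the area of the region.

Outer boundary:
Apply Gauss's area formula: 2A = Σ (x_i·y_{i+1} − x_{i+1}·y_i), indices taken mod 6.
Cross-terms: -65, 36, 11, 18, -90, -90  ⇒  Σ = -180
Area = |Σ|/2 = 90.
Hole:
Apply the shoelace formula: 2A = Σ (x_i·y_{i+1} − x_{i+1}·y_i), indices taken mod 4.
Σ = (7) + (4) + (-18) + (21) = 14
Area = |Σ|/2 = 7.
Net area = 90 − 7 = 83.

83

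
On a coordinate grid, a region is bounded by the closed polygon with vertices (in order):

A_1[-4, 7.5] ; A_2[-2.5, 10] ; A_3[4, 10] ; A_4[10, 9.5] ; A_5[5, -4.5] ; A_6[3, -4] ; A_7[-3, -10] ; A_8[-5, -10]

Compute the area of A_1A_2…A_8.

Σ = (-21.25) + (-65) + (-62) + (-92.5) + (-6.5) + (-42) + (-20) + (-77.5) = -386.75
Area = |Σ|/2 = 193.375.

193.375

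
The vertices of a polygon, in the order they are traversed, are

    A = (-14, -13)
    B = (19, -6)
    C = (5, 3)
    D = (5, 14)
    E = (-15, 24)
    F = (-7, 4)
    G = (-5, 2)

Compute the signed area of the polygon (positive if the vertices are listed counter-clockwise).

Apply the surveyor's formula: 2A = Σ (x_i·y_{i+1} − x_{i+1}·y_i), indices taken mod 7.
A→B: (-14)(-6) − (19)(-13) = 331
B→C: (19)(3) − (5)(-6) = 87
C→D: (5)(14) − (5)(3) = 55
D→E: (5)(24) − (-15)(14) = 330
E→F: (-15)(4) − (-7)(24) = 108
F→G: (-7)(2) − (-5)(4) = 6
G→A: (-5)(-13) − (-14)(2) = 93
Σ = 1010
Signed area = Σ/2 = 505 (positive ⇒ counter-clockwise traversal).

505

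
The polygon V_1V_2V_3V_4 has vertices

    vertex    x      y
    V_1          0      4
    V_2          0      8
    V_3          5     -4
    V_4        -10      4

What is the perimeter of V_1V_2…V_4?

44

|V_1V_2| = √((0)² + (4)²) = √16 = 4
|V_2V_3| = √((5)² + (-12)²) = √169 = 13
|V_3V_4| = √((-15)² + (8)²) = √289 = 17
|V_4V_1| = √((10)² + (0)²) = √100 = 10
Perimeter = 4 + 13 + 17 + 10 = 44.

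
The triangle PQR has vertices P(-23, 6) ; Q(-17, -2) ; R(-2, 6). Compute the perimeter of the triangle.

|PQ| = √((6)² + (-8)²) = √100 = 10
|QR| = √((15)² + (8)²) = √289 = 17
|RP| = √((-21)² + (0)²) = √441 = 21
Perimeter = 10 + 17 + 21 = 48.

48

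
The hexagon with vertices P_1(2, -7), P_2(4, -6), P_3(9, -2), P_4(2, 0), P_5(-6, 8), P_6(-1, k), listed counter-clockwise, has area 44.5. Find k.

Write out the shoelace sum; only the two edges meeting at P_6 involve k:
2·Area = [((-6)·k − (-1)·8) + ((-1)·(-7) − 2·k)] + 82
       = -8·k + 97 = 89
⇒ k = 1.

1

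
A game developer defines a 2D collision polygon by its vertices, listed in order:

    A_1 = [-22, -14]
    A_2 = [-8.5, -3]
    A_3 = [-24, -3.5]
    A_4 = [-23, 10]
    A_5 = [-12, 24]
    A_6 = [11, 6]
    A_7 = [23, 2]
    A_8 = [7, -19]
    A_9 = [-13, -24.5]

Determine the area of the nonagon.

A_1→A_2: (-22)(-3) − (-8.5)(-14) = -53
A_2→A_3: (-8.5)(-3.5) − (-24)(-3) = -42.25
A_3→A_4: (-24)(10) − (-23)(-3.5) = -320.5
A_4→A_5: (-23)(24) − (-12)(10) = -432
A_5→A_6: (-12)(6) − (11)(24) = -336
A_6→A_7: (11)(2) − (23)(6) = -116
A_7→A_8: (23)(-19) − (7)(2) = -451
A_8→A_9: (7)(-24.5) − (-13)(-19) = -418.5
A_9→A_1: (-13)(-14) − (-22)(-24.5) = -357
Σ = -2526.25
Area = |Σ|/2 = 1263.125.

1263.125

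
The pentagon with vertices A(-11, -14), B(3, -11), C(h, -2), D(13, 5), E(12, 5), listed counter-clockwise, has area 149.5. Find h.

Write out the shoelace sum; only the two edges meeting at C involve h:
2·Area = [(3·(-2) − h·(-11)) + (h·5 − 13·(-2))] + 55
       = 16·h + 75 = 299
⇒ h = 14.

14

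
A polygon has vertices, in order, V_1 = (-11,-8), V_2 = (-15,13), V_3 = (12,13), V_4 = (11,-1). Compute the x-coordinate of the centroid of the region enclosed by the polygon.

-103/62

Apply Gauss's area formula. First the cross-terms c_i = x_i·y_{i+1} − x_{i+1}·y_i:
  -263, -351, -155, -99  ⇒  2A = -868, A = -434.
Then Σ (x_i + x_{i+1})·c_i = 4326, so x̄ = 4326 / (6·(-434)) = -103/62.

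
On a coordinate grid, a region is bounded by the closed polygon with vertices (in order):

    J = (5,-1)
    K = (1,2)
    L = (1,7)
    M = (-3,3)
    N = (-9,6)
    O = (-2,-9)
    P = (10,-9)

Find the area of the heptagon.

Apply the shoelace (surveyor's) formula: 2A = Σ (x_i·y_{i+1} − x_{i+1}·y_i), indices taken mod 7.
Σ = (11) + (5) + (24) + (9) + (93) + (108) + (35) = 285
Area = |Σ|/2 = 142.5.

142.5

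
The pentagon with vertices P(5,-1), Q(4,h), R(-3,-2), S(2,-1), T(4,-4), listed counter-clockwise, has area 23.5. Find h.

4

The doubled signed area Σ (x_i y_{i+1} − x_{i+1} y_i) is linear in h.
With h=0 it equals 15; the coefficient of h is 8 (from the two edges through Q).
So 8·h + 15 = 2·23.5 = 47 ⇒ h = 4.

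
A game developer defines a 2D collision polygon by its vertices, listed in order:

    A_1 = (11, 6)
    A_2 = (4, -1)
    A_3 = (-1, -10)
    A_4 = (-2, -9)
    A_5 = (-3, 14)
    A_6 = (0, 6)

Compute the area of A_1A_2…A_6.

113

Apply the shoelace (surveyor's) formula: 2A = Σ (x_i·y_{i+1} − x_{i+1}·y_i), indices taken mod 6.
Σ = (-35) + (-41) + (-11) + (-55) + (-18) + (-66) = -226
Area = |Σ|/2 = 113.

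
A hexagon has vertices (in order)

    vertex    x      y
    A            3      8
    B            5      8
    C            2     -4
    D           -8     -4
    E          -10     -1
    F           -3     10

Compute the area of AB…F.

140.5

Apply the shoelace (surveyor's) formula: 2A = Σ (x_i·y_{i+1} − x_{i+1}·y_i), indices taken mod 6.
A→B: (3)(8) − (5)(8) = -16
B→C: (5)(-4) − (2)(8) = -36
C→D: (2)(-4) − (-8)(-4) = -40
D→E: (-8)(-1) − (-10)(-4) = -32
E→F: (-10)(10) − (-3)(-1) = -103
F→A: (-3)(8) − (3)(10) = -54
Σ = -281
Area = |Σ|/2 = 140.5.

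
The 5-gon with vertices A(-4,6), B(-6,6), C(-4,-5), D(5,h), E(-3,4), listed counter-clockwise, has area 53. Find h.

Write out the shoelace sum; only the two edges meeting at D involve h:
2·Area = [((-4)·h − 5·(-5)) + (5·4 − (-3)·h)] + 64
       = -1·h + 109 = 106
⇒ h = 3.

3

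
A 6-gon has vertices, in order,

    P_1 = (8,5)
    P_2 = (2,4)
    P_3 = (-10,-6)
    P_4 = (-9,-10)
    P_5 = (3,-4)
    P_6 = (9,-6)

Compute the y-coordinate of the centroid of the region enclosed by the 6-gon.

Apply the surveyor's formula. First the cross-terms c_i = x_i·y_{i+1} − x_{i+1}·y_i:
  22, 28, 46, 66, 18, 93  ⇒  2A = 273, A = 136.5.
Then Σ (y_i + y_{i+1})·c_i = -1791, so ȳ = -1791 / (6·136.5) = -199/91.

-199/91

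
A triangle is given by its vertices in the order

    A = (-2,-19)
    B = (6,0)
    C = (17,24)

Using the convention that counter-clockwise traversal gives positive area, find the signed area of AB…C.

Apply the shoelace (surveyor's) formula: 2A = Σ (x_i·y_{i+1} − x_{i+1}·y_i), indices taken mod 3.
Σ = (114) + (144) + (-275) = -17
Signed area = Σ/2 = -8.5 (negative ⇒ clockwise traversal).

-8.5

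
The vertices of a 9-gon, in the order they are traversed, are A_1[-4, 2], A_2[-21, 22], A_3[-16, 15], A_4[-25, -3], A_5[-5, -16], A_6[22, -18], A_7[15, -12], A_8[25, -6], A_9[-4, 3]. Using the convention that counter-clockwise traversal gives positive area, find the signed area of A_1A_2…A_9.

Apply the surveyor's formula: 2A = Σ (x_i·y_{i+1} − x_{i+1}·y_i), indices taken mod 9.
A_1→A_2: (-4)(22) − (-21)(2) = -46
A_2→A_3: (-21)(15) − (-16)(22) = 37
A_3→A_4: (-16)(-3) − (-25)(15) = 423
A_4→A_5: (-25)(-16) − (-5)(-3) = 385
A_5→A_6: (-5)(-18) − (22)(-16) = 442
A_6→A_7: (22)(-12) − (15)(-18) = 6
A_7→A_8: (15)(-6) − (25)(-12) = 210
A_8→A_9: (25)(3) − (-4)(-6) = 51
A_9→A_1: (-4)(2) − (-4)(3) = 4
Σ = 1512
Signed area = Σ/2 = 756 (positive ⇒ counter-clockwise traversal).

756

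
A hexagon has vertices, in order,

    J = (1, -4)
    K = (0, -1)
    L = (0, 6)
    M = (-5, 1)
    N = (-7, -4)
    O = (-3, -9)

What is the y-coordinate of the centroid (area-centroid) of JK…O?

-401/192

Apply the shoelace (surveyor's) formula. First the cross-terms c_i = x_i·y_{i+1} − x_{i+1}·y_i:
  -1, 0, 30, 27, 51, 21  ⇒  2A = 128, A = 64.
Then Σ (y_i + y_{i+1})·c_i = -802, so ȳ = -802 / (6·64) = -401/192.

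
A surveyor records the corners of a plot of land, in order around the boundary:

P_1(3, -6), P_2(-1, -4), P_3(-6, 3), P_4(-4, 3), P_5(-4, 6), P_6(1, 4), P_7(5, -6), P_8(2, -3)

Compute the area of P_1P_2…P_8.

Apply the surveyor's formula: 2A = Σ (x_i·y_{i+1} − x_{i+1}·y_i), indices taken mod 8.
P_1→P_2: (3)(-4) − (-1)(-6) = -18
P_2→P_3: (-1)(3) − (-6)(-4) = -27
P_3→P_4: (-6)(3) − (-4)(3) = -6
P_4→P_5: (-4)(6) − (-4)(3) = -12
P_5→P_6: (-4)(4) − (1)(6) = -22
P_6→P_7: (1)(-6) − (5)(4) = -26
P_7→P_8: (5)(-3) − (2)(-6) = -3
P_8→P_1: (2)(-6) − (3)(-3) = -3
Σ = -117
Area = |Σ|/2 = 58.5.

58.5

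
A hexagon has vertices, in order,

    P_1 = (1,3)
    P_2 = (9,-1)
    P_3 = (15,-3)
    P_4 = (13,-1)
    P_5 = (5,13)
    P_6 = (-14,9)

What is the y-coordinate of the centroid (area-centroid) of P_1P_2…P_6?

Apply the shoelace formula. First the cross-terms c_i = x_i·y_{i+1} − x_{i+1}·y_i:
  -28, -12, 24, 174, 227, -51  ⇒  2A = 334, A = 167.
Then Σ (y_i + y_{i+1})·c_i = 6366, so ȳ = 6366 / (6·167) = 1061/167.

1061/167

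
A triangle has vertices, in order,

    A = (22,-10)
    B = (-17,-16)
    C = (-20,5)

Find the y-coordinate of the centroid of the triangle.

-7

Apply the shoelace formula. First the cross-terms c_i = x_i·y_{i+1} − x_{i+1}·y_i:
  -522, -405, 90  ⇒  2A = -837, A = -418.5.
Then Σ (y_i + y_{i+1})·c_i = 17577, so ȳ = 17577 / (6·(-418.5)) = -7.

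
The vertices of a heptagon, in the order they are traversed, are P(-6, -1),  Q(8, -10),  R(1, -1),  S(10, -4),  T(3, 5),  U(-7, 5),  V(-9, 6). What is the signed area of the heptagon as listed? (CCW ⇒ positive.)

P→Q: (-6)(-10) − (8)(-1) = 68
Q→R: (8)(-1) − (1)(-10) = 2
R→S: (1)(-4) − (10)(-1) = 6
S→T: (10)(5) − (3)(-4) = 62
T→U: (3)(5) − (-7)(5) = 50
U→V: (-7)(6) − (-9)(5) = 3
V→P: (-9)(-1) − (-6)(6) = 45
Σ = 236
Signed area = Σ/2 = 118 (positive ⇒ counter-clockwise traversal).

118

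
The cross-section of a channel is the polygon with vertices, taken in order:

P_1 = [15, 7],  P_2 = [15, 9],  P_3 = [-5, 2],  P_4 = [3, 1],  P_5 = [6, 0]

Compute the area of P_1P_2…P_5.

Apply Gauss's area formula: 2A = Σ (x_i·y_{i+1} − x_{i+1}·y_i), indices taken mod 5.
Cross-terms: 30, 75, -11, -6, 42  ⇒  Σ = 130
Area = |Σ|/2 = 65.

65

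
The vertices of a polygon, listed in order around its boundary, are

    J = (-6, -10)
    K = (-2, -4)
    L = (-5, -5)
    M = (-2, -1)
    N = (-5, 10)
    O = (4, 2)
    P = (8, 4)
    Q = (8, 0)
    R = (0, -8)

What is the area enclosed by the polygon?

Apply the surveyor's formula: 2A = Σ (x_i·y_{i+1} − x_{i+1}·y_i), indices taken mod 9.
Cross-terms: 4, -10, -5, -25, -50, 0, -32, -64, -48  ⇒  Σ = -230
Area = |Σ|/2 = 115.

115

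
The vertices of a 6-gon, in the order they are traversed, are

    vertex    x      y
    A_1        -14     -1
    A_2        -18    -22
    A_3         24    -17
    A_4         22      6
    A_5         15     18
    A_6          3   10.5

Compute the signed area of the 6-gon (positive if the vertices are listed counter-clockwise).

Apply the shoelace formula: 2A = Σ (x_i·y_{i+1} − x_{i+1}·y_i), indices taken mod 6.
A_1→A_2: (-14)(-22) − (-18)(-1) = 290
A_2→A_3: (-18)(-17) − (24)(-22) = 834
A_3→A_4: (24)(6) − (22)(-17) = 518
A_4→A_5: (22)(18) − (15)(6) = 306
A_5→A_6: (15)(10.5) − (3)(18) = 103.5
A_6→A_1: (3)(-1) − (-14)(10.5) = 144
Σ = 2195.5
Signed area = Σ/2 = 1097.75 (positive ⇒ counter-clockwise traversal).

1097.75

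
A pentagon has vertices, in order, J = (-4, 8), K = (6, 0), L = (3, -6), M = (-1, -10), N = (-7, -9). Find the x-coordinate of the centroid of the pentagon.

-16/13

Apply the shoelace formula. First the cross-terms c_i = x_i·y_{i+1} − x_{i+1}·y_i:
  -48, -36, -36, -61, -92  ⇒  2A = -273, A = -136.5.
Then Σ (x_i + x_{i+1})·c_i = 1008, so x̄ = 1008 / (6·(-136.5)) = -16/13.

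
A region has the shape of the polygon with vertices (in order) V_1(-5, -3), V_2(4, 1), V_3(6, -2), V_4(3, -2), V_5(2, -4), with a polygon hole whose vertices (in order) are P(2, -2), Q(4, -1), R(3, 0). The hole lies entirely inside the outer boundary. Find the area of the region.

Outer boundary:
Σ = (7) + (-14) + (-6) + (-8) + (-26) = -47
Area = |Σ|/2 = 23.5.
Hole:
Apply the shoelace formula: 2A = Σ (x_i·y_{i+1} − x_{i+1}·y_i), indices taken mod 3.
Σ = (6) + (3) + (-6) = 3
Area = |Σ|/2 = 1.5.
Net area = 23.5 − 1.5 = 22.

22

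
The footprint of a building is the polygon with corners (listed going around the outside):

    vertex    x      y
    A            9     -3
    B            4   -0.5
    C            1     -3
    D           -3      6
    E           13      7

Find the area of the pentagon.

A→B: (9)(-0.5) − (4)(-3) = 7.5
B→C: (4)(-3) − (1)(-0.5) = -11.5
C→D: (1)(6) − (-3)(-3) = -3
D→E: (-3)(7) − (13)(6) = -99
E→A: (13)(-3) − (9)(7) = -102
Σ = -208
Area = |Σ|/2 = 104.

104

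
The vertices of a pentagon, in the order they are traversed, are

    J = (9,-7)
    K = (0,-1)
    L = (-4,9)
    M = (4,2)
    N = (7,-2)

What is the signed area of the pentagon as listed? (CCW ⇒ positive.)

-55

Apply the surveyor's formula: 2A = Σ (x_i·y_{i+1} − x_{i+1}·y_i), indices taken mod 5.
Cross-terms: -9, -4, -44, -22, -31  ⇒  Σ = -110
Signed area = Σ/2 = -55 (negative ⇒ clockwise traversal).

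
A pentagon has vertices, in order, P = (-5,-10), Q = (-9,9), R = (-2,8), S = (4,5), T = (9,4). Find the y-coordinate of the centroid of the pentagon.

Apply the surveyor's formula. First the cross-terms c_i = x_i·y_{i+1} − x_{i+1}·y_i:
  -135, -54, -42, -29, -70  ⇒  2A = -330, A = -165.
Then Σ (y_i + y_{i+1})·c_i = -1170, so ȳ = -1170 / (6·(-165)) = 13/11.

13/11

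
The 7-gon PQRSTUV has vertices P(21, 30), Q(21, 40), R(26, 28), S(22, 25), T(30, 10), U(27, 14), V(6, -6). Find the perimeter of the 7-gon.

|PQ| = √((0)² + (10)²) = √100 = 10
|QR| = √((5)² + (-12)²) = √169 = 13
|RS| = √((-4)² + (-3)²) = √25 = 5
|ST| = √((8)² + (-15)²) = √289 = 17
|TU| = √((-3)² + (4)²) = √25 = 5
|UV| = √((-21)² + (-20)²) = √841 = 29
|VP| = √((15)² + (36)²) = √1521 = 39
Perimeter = 10 + 13 + 5 + 17 + 5 + 29 + 39 = 118.

118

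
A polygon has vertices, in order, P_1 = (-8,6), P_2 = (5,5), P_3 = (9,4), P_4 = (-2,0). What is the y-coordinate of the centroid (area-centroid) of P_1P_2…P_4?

Apply the shoelace (surveyor's) formula. First the cross-terms c_i = x_i·y_{i+1} − x_{i+1}·y_i:
  -70, -25, 8, -12  ⇒  2A = -99, A = -49.5.
Then Σ (y_i + y_{i+1})·c_i = -1035, so ȳ = -1035 / (6·(-49.5)) = 115/33.

115/33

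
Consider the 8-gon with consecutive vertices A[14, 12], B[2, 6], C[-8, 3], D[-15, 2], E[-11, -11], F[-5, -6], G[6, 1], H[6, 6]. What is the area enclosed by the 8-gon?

195

Apply the shoelace formula: 2A = Σ (x_i·y_{i+1} − x_{i+1}·y_i), indices taken mod 8.
Σ = (60) + (54) + (29) + (187) + (11) + (31) + (30) + (-12) = 390
Area = |Σ|/2 = 195.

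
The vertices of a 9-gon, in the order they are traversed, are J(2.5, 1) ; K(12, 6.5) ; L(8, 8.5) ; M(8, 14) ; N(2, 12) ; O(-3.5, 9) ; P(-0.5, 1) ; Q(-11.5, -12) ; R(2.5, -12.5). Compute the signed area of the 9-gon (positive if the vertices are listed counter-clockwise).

226.125

Apply the surveyor's formula: 2A = Σ (x_i·y_{i+1} − x_{i+1}·y_i), indices taken mod 9.
Cross-terms: 4.25, 50, 44, 68, 60, 1, 17.5, 173.75, 33.75  ⇒  Σ = 452.25
Signed area = Σ/2 = 226.125 (positive ⇒ counter-clockwise traversal).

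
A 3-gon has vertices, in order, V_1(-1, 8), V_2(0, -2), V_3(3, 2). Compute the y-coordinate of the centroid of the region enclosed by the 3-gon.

Apply the shoelace formula. First the cross-terms c_i = x_i·y_{i+1} − x_{i+1}·y_i:
  2, 6, 26  ⇒  2A = 34, A = 17.
Then Σ (y_i + y_{i+1})·c_i = 272, so ȳ = 272 / (6·17) = 8/3.

8/3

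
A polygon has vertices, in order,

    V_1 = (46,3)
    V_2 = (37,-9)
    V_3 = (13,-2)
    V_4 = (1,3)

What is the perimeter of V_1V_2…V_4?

|V_1V_2| = √((-9)² + (-12)²) = √225 = 15
|V_2V_3| = √((-24)² + (7)²) = √625 = 25
|V_3V_4| = √((-12)² + (5)²) = √169 = 13
|V_4V_1| = √((45)² + (0)²) = √2025 = 45
Perimeter = 15 + 25 + 13 + 45 = 98.

98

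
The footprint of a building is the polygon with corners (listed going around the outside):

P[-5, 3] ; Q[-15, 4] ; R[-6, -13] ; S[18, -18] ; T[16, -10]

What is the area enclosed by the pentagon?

346

Apply the surveyor's formula: 2A = Σ (x_i·y_{i+1} − x_{i+1}·y_i), indices taken mod 5.
Cross-terms: 25, 219, 342, 108, -2  ⇒  Σ = 692
Area = |Σ|/2 = 346.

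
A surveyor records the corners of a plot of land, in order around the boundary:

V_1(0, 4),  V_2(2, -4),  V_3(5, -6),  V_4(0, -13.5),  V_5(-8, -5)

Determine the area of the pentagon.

103.75

Σ = (-8) + (8) + (-67.5) + (-108) + (-32) = -207.5
Area = |Σ|/2 = 103.75.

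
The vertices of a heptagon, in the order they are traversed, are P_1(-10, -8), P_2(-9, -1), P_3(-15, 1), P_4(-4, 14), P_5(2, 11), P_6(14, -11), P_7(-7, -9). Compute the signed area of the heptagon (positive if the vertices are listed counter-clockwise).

-388.5

Σ = (-62) + (-24) + (-206) + (-72) + (-176) + (-203) + (-34) = -777
Signed area = Σ/2 = -388.5 (negative ⇒ clockwise traversal).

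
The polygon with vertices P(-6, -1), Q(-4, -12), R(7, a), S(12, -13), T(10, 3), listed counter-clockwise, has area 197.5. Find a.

-10

Write out the shoelace sum; only the two edges meeting at R involve a:
2·Area = [((-4)·a − 7·(-12)) + (7·(-13) − 12·a)] + 242
       = -16·a + 235 = 395
⇒ a = -10.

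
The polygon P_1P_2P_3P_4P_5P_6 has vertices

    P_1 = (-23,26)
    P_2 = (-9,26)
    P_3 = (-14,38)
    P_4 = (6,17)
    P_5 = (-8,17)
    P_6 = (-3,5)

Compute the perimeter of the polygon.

112

|P_1P_2| = √((14)² + (0)²) = √196 = 14
|P_2P_3| = √((-5)² + (12)²) = √169 = 13
|P_3P_4| = √((20)² + (-21)²) = √841 = 29
|P_4P_5| = √((-14)² + (0)²) = √196 = 14
|P_5P_6| = √((5)² + (-12)²) = √169 = 13
|P_6P_1| = √((-20)² + (21)²) = √841 = 29
Perimeter = 14 + 13 + 29 + 14 + 13 + 29 = 112.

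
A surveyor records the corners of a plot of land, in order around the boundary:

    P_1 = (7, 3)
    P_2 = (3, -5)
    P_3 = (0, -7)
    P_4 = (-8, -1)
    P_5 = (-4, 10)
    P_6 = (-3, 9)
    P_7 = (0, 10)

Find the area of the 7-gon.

Apply the shoelace (surveyor's) formula: 2A = Σ (x_i·y_{i+1} − x_{i+1}·y_i), indices taken mod 7.
Σ = (-44) + (-21) + (-56) + (-84) + (-6) + (-30) + (-70) = -311
Area = |Σ|/2 = 155.5.

155.5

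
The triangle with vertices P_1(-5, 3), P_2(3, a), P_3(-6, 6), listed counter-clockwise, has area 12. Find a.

3

The doubled signed area Σ (x_i y_{i+1} − x_{i+1} y_i) is linear in a.
With a=0 it equals 21; the coefficient of a is 1 (from the two edges through P_2).
So 1·a + 21 = 2·12 = 24 ⇒ a = 3.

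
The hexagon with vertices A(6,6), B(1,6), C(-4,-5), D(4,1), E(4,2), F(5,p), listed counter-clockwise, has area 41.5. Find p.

3

Write out the shoelace sum; only the two edges meeting at F involve p:
2·Area = [(4·p − 5·2) + (5·6 − 6·p)] + 69
       = -2·p + 89 = 83
⇒ p = 3.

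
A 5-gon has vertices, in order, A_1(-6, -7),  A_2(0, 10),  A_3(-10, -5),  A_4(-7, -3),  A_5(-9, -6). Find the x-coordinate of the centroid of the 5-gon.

-400/77

Apply the shoelace (surveyor's) formula. First the cross-terms c_i = x_i·y_{i+1} − x_{i+1}·y_i:
  -60, 100, -5, 15, 27  ⇒  2A = 77, A = 38.5.
Then Σ (x_i + x_{i+1})·c_i = -1200, so x̄ = -1200 / (6·38.5) = -400/77.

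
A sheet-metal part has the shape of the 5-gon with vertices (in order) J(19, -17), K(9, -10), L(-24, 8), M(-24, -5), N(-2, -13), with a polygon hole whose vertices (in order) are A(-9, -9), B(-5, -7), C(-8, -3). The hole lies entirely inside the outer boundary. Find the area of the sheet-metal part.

Outer boundary:
Apply Gauss's area formula: 2A = Σ (x_i·y_{i+1} − x_{i+1}·y_i), indices taken mod 5.
Σ = (-37) + (-168) + (312) + (302) + (281) = 690
Area = |Σ|/2 = 345.
Hole:
Apply the shoelace (surveyor's) formula: 2A = Σ (x_i·y_{i+1} − x_{i+1}·y_i), indices taken mod 3.
Cross-terms: 18, -41, 45  ⇒  Σ = 22
Area = |Σ|/2 = 11.
Net area = 345 − 11 = 334.

334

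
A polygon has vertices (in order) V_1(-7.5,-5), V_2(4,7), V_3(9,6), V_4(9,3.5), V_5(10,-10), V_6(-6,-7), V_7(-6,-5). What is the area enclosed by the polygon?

184.25

Σ = (-32.5) + (-39) + (-22.5) + (-125) + (-130) + (-12) + (-7.5) = -368.5
Area = |Σ|/2 = 184.25.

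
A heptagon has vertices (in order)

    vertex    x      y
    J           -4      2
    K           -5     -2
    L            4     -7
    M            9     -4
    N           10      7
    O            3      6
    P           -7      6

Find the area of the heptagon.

160

Σ = (18) + (43) + (47) + (103) + (39) + (60) + (10) = 320
Area = |Σ|/2 = 160.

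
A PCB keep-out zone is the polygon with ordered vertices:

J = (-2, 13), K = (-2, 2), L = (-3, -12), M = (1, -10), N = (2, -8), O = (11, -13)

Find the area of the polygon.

Apply the shoelace formula: 2A = Σ (x_i·y_{i+1} − x_{i+1}·y_i), indices taken mod 6.
Cross-terms: 22, 30, 42, 12, 62, 117  ⇒  Σ = 285
Area = |Σ|/2 = 142.5.

142.5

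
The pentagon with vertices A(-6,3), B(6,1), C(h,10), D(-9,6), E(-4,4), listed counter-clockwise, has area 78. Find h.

6

The doubled signed area Σ (x_i y_{i+1} − x_{i+1} y_i) is linear in h.
With h=0 it equals 126; the coefficient of h is 5 (from the two edges through C).
So 5·h + 126 = 2·78 = 156 ⇒ h = 6.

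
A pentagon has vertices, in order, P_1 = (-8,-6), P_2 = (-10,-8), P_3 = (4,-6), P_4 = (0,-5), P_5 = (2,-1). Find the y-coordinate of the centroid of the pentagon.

Apply the surveyor's formula. First the cross-terms c_i = x_i·y_{i+1} − x_{i+1}·y_i:
  4, 92, -20, 10, -20  ⇒  2A = 66, A = 33.
Then Σ (y_i + y_{i+1})·c_i = -1044, so ȳ = -1044 / (6·33) = -58/11.

-58/11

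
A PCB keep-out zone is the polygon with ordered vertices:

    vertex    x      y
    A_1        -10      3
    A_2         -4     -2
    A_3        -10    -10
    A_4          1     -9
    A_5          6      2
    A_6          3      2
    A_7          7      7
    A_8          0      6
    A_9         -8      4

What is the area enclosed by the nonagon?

Σ = (32) + (20) + (100) + (56) + (6) + (7) + (42) + (48) + (16) = 327
Area = |Σ|/2 = 163.5.

163.5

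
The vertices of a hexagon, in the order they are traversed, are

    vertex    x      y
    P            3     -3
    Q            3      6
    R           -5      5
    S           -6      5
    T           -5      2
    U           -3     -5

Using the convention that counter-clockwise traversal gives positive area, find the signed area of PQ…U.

Cross-terms: 27, 45, 5, 13, 31, 24  ⇒  Σ = 145
Signed area = Σ/2 = 72.5 (positive ⇒ counter-clockwise traversal).

72.5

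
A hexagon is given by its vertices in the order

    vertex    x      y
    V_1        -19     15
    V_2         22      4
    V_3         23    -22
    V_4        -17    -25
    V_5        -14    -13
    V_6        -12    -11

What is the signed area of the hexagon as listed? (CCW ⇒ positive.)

Cross-terms: -406, -576, -949, -129, -2, -389  ⇒  Σ = -2451
Signed area = Σ/2 = -1225.5 (negative ⇒ clockwise traversal).

-1225.5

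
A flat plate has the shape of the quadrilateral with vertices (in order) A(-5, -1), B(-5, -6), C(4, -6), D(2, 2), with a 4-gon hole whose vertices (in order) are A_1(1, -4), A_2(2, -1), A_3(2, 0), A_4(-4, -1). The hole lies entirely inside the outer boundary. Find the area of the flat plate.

Outer boundary:
Apply Gauss's area formula: 2A = Σ (x_i·y_{i+1} − x_{i+1}·y_i), indices taken mod 4.
Σ = (25) + (54) + (20) + (8) = 107
Area = |Σ|/2 = 53.5.
Hole:
Apply the surveyor's formula: 2A = Σ (x_i·y_{i+1} − x_{i+1}·y_i), indices taken mod 4.
A_1→A_2: (1)(-1) − (2)(-4) = 7
A_2→A_3: (2)(0) − (2)(-1) = 2
A_3→A_4: (2)(-1) − (-4)(0) = -2
A_4→A_1: (-4)(-4) − (1)(-1) = 17
Σ = 24
Area = |Σ|/2 = 12.
Net area = 53.5 − 12 = 41.5.

41.5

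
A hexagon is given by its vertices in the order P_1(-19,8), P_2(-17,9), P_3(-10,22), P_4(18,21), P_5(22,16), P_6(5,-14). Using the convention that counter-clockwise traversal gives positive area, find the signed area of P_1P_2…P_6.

-856.5

Cross-terms: -35, -284, -606, -174, -388, -226  ⇒  Σ = -1713
Signed area = Σ/2 = -856.5 (negative ⇒ clockwise traversal).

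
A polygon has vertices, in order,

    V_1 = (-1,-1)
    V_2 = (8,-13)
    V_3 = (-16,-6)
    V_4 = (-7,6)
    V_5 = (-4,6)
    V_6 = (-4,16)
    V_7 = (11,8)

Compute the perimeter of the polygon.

100

|V_1V_2| = √((9)² + (-12)²) = √225 = 15
|V_2V_3| = √((-24)² + (7)²) = √625 = 25
|V_3V_4| = √((9)² + (12)²) = √225 = 15
|V_4V_5| = √((3)² + (0)²) = √9 = 3
|V_5V_6| = √((0)² + (10)²) = √100 = 10
|V_6V_7| = √((15)² + (-8)²) = √289 = 17
|V_7V_1| = √((-12)² + (-9)²) = √225 = 15
Perimeter = 15 + 25 + 15 + 3 + 10 + 17 + 15 = 100.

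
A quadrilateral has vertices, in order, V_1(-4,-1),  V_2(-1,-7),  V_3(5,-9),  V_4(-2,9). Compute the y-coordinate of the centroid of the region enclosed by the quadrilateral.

-77/51

Apply the shoelace formula. First the cross-terms c_i = x_i·y_{i+1} − x_{i+1}·y_i:
  27, 44, 27, 38  ⇒  2A = 136, A = 68.
Then Σ (y_i + y_{i+1})·c_i = -616, so ȳ = -616 / (6·68) = -77/51.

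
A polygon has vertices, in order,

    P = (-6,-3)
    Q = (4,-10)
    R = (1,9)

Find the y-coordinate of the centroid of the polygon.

-4/3

Apply the surveyor's formula. First the cross-terms c_i = x_i·y_{i+1} − x_{i+1}·y_i:
  72, 46, 51  ⇒  2A = 169, A = 84.5.
Then Σ (y_i + y_{i+1})·c_i = -676, so ȳ = -676 / (6·84.5) = -4/3.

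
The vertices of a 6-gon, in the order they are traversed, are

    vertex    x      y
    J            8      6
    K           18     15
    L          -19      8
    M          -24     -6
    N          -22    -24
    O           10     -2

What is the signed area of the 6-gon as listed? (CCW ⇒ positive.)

Apply the surveyor's formula: 2A = Σ (x_i·y_{i+1} − x_{i+1}·y_i), indices taken mod 6.
J→K: (8)(15) − (18)(6) = 12
K→L: (18)(8) − (-19)(15) = 429
L→M: (-19)(-6) − (-24)(8) = 306
M→N: (-24)(-24) − (-22)(-6) = 444
N→O: (-22)(-2) − (10)(-24) = 284
O→J: (10)(6) − (8)(-2) = 76
Σ = 1551
Signed area = Σ/2 = 775.5 (positive ⇒ counter-clockwise traversal).

775.5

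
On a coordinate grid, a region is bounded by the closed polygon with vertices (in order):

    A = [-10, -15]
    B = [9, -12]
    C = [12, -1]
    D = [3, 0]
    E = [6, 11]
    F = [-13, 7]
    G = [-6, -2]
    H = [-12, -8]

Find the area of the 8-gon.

401.5

Apply the surveyor's formula: 2A = Σ (x_i·y_{i+1} − x_{i+1}·y_i), indices taken mod 8.
Σ = (255) + (135) + (3) + (33) + (185) + (68) + (24) + (100) = 803
Area = |Σ|/2 = 401.5.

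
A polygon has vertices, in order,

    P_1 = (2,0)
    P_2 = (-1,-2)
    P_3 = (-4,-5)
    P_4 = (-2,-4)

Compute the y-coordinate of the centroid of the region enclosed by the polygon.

-19/7

Apply the shoelace formula. First the cross-terms c_i = x_i·y_{i+1} − x_{i+1}·y_i:
  -4, -3, 6, 8  ⇒  2A = 7, A = 3.5.
Then Σ (y_i + y_{i+1})·c_i = -57, so ȳ = -57 / (6·3.5) = -19/7.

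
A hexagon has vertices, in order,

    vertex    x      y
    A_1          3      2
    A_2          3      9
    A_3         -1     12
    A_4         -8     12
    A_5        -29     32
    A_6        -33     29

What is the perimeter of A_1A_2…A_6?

|A_1A_2| = √((0)² + (7)²) = √49 = 7
|A_2A_3| = √((-4)² + (3)²) = √25 = 5
|A_3A_4| = √((-7)² + (0)²) = √49 = 7
|A_4A_5| = √((-21)² + (20)²) = √841 = 29
|A_5A_6| = √((-4)² + (-3)²) = √25 = 5
|A_6A_1| = √((36)² + (-27)²) = √2025 = 45
Perimeter = 7 + 5 + 7 + 29 + 5 + 45 = 98.

98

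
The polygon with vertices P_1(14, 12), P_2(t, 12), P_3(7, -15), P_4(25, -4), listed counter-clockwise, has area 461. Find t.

The doubled signed area Σ (x_i y_{i+1} − x_{i+1} y_i) is linear in t.
With t=0 it equals 787; the coefficient of t is -27 (from the two edges through P_2).
So -27·t + 787 = 2·461 = 922 ⇒ t = -5.

-5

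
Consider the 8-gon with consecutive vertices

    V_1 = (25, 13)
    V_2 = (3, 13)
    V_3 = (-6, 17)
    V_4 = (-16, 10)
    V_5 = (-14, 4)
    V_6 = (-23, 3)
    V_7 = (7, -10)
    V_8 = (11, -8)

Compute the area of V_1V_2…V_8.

V_1→V_2: (25)(13) − (3)(13) = 286
V_2→V_3: (3)(17) − (-6)(13) = 129
V_3→V_4: (-6)(10) − (-16)(17) = 212
V_4→V_5: (-16)(4) − (-14)(10) = 76
V_5→V_6: (-14)(3) − (-23)(4) = 50
V_6→V_7: (-23)(-10) − (7)(3) = 209
V_7→V_8: (7)(-8) − (11)(-10) = 54
V_8→V_1: (11)(13) − (25)(-8) = 343
Σ = 1359
Area = |Σ|/2 = 679.5.

679.5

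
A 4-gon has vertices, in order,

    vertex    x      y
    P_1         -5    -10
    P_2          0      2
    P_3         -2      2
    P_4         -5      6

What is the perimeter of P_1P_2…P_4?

36

|P_1P_2| = √((5)² + (12)²) = √169 = 13
|P_2P_3| = √((-2)² + (0)²) = √4 = 2
|P_3P_4| = √((-3)² + (4)²) = √25 = 5
|P_4P_1| = √((0)² + (-16)²) = √256 = 16
Perimeter = 13 + 2 + 5 + 16 = 36.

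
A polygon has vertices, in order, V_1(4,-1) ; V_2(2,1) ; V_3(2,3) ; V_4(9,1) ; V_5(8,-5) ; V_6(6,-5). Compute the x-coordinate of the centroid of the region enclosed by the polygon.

Apply Gauss's area formula. First the cross-terms c_i = x_i·y_{i+1} − x_{i+1}·y_i:
  6, 4, -25, -53, -10, 14  ⇒  2A = -64, A = -32.
Then Σ (x_i + x_{i+1})·c_i = -1124, so x̄ = -1124 / (6·(-32)) = 281/48.

281/48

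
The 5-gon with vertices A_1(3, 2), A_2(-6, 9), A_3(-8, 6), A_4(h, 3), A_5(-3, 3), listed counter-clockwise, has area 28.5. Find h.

-4

The doubled signed area Σ (x_i y_{i+1} − x_{i+1} y_i) is linear in h.
With h=0 it equals 45; the coefficient of h is -3 (from the two edges through A_4).
So -3·h + 45 = 2·28.5 = 57 ⇒ h = -4.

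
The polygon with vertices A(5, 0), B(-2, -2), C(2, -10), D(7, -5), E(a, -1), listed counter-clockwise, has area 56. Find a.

8

Write out the shoelace sum; only the two edges meeting at E involve a:
2·Area = [(7·(-1) − a·(-5)) + (a·0 − 5·(-1))] + 74
       = 5·a + 72 = 112
⇒ a = 8.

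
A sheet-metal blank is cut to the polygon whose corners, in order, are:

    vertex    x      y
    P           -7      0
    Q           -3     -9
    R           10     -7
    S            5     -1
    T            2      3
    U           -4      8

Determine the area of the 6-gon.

150

Σ = (63) + (111) + (25) + (17) + (28) + (56) = 300
Area = |Σ|/2 = 150.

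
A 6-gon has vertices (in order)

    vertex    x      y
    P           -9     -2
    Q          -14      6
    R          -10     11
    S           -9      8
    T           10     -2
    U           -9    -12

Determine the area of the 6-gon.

Apply the shoelace (surveyor's) formula: 2A = Σ (x_i·y_{i+1} − x_{i+1}·y_i), indices taken mod 6.
Σ = (-82) + (-94) + (19) + (-62) + (-138) + (-90) = -447
Area = |Σ|/2 = 223.5.

223.5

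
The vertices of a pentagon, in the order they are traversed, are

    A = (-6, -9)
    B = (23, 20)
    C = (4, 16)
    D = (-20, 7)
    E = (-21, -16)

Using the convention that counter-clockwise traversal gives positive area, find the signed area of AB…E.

Σ = (87) + (288) + (348) + (467) + (93) = 1283
Signed area = Σ/2 = 641.5 (positive ⇒ counter-clockwise traversal).

641.5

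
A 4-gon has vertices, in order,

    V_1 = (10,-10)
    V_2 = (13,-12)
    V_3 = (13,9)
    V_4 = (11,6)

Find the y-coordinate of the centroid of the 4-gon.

-337/138

Apply the shoelace formula. First the cross-terms c_i = x_i·y_{i+1} − x_{i+1}·y_i:
  10, 273, -21, -170  ⇒  2A = 92, A = 46.
Then Σ (y_i + y_{i+1})·c_i = -674, so ȳ = -674 / (6·46) = -337/138.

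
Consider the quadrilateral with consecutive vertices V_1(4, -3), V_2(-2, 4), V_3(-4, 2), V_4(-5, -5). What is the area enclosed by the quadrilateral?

Apply the shoelace formula: 2A = Σ (x_i·y_{i+1} − x_{i+1}·y_i), indices taken mod 4.
Cross-terms: 10, 12, 30, 35  ⇒  Σ = 87
Area = |Σ|/2 = 43.5.

43.5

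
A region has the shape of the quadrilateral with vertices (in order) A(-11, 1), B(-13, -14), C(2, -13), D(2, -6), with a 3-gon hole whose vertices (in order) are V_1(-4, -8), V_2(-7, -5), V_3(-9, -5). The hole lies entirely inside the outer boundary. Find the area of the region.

154

Outer boundary:
Cross-terms: 167, 197, 14, -64  ⇒  Σ = 314
Area = |Σ|/2 = 157.
Hole:
Apply Gauss's area formula: 2A = Σ (x_i·y_{i+1} − x_{i+1}·y_i), indices taken mod 3.
Σ = (-36) + (-10) + (52) = 6
Area = |Σ|/2 = 3.
Net area = 157 − 3 = 154.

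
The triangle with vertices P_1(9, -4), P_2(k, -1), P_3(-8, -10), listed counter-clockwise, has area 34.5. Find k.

6

Write out the shoelace sum; only the two edges meeting at P_2 involve k:
2·Area = [(9·(-1) − k·(-4)) + (k·(-10) − (-8)·(-1))] + 122
       = -6·k + 105 = 69
⇒ k = 6.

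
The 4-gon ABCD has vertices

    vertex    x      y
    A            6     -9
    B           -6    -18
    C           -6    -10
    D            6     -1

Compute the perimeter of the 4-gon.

|AB| = √((-12)² + (-9)²) = √225 = 15
|BC| = √((0)² + (8)²) = √64 = 8
|CD| = √((12)² + (9)²) = √225 = 15
|DA| = √((0)² + (-8)²) = √64 = 8
Perimeter = 15 + 8 + 15 + 8 = 46.

46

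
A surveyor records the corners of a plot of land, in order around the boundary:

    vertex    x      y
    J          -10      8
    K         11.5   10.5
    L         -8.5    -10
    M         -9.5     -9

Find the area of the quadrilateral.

203.625

Apply the shoelace (surveyor's) formula: 2A = Σ (x_i·y_{i+1} − x_{i+1}·y_i), indices taken mod 4.
Σ = (-197) + (-25.75) + (-18.5) + (-166) = -407.25
Area = |Σ|/2 = 203.625.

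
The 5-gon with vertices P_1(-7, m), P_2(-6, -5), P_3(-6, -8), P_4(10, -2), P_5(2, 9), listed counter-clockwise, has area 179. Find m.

7

Write out the shoelace sum; only the two edges meeting at P_1 involve m:
2·Area = [(2·m − (-7)·9) + ((-7)·(-5) − (-6)·m)] + 204
       = 8·m + 302 = 358
⇒ m = 7.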